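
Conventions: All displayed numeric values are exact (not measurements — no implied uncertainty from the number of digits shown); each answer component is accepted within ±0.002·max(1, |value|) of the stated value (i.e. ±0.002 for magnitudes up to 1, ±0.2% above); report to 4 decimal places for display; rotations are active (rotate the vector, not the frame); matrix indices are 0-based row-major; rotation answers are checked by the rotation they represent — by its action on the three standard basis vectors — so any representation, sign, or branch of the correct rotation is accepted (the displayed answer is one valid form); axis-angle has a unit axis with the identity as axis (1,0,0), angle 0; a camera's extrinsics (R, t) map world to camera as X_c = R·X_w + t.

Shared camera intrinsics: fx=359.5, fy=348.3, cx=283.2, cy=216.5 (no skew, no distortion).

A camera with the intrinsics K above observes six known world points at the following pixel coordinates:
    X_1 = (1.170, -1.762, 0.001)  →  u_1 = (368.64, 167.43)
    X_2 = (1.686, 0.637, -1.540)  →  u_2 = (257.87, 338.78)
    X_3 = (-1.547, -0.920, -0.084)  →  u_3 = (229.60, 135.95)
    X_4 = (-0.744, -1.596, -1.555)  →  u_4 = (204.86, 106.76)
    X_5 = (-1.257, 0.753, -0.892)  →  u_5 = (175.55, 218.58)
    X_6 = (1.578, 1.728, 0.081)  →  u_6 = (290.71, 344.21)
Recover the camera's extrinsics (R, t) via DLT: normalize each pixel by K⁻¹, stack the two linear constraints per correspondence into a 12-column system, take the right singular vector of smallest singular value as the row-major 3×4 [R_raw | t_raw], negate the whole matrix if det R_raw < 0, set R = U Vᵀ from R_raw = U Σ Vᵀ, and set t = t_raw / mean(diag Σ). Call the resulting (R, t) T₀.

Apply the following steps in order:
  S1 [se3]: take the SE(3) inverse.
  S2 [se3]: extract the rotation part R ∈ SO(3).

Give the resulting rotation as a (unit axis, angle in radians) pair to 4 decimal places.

rotation (axis_angle) = ((-0.3055, -0.7074, -0.6373), 0.8668)

source (pnp_recover): camera pose = R=[0.6802 -0.4096 0.6080; 0.5621 0.8238 -0.0738; -0.4706 0.3919 0.7905], t=(-0.2801, 0.0600, 6.4500)
after S1 (invert_se3): R=[0.6802 0.5621 -0.4706; -0.4096 0.8238 0.3919; 0.6080 -0.0738 0.7905], t=(3.1920, -2.6921, -4.9243)
after S2 (rot_of_se3): [0.6802 0.5621 -0.4706; -0.4096 0.8238 0.3919; 0.6080 -0.0738 0.7905]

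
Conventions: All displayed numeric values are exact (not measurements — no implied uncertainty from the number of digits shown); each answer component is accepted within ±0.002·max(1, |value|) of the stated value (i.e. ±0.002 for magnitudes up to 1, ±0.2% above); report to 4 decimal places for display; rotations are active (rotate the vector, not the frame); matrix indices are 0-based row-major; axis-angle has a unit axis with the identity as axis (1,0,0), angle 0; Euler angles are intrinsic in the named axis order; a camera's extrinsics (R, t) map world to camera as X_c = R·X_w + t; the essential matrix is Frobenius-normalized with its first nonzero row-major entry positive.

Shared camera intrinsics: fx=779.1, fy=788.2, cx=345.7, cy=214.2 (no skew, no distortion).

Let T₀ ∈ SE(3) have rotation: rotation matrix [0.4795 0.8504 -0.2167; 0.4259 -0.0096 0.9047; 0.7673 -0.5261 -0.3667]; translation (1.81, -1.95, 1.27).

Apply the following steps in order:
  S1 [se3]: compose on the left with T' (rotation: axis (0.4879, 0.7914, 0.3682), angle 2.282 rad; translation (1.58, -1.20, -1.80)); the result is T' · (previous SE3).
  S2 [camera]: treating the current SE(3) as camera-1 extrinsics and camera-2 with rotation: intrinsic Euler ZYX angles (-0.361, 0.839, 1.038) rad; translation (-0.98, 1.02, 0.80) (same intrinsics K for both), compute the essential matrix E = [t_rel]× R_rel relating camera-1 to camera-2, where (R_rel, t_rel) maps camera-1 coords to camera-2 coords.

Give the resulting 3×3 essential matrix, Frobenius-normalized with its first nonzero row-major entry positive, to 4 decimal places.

after S1 (compose_se3): R=[0.7166 -0.6956 0.0524; 0.6886 0.7174 0.1062; -0.1115 -0.0401 0.9930], t=(1.5489, -0.1436, -4.5522)
after S2 (essential): [0.5704 0.0726 0.3884; -0.1778 0.5735 0.0235; 0.0192 0.3821 0.1052]

matrix = [0.5704 0.0726 0.3884; -0.1778 0.5735 0.0235; 0.0192 0.3821 0.1052]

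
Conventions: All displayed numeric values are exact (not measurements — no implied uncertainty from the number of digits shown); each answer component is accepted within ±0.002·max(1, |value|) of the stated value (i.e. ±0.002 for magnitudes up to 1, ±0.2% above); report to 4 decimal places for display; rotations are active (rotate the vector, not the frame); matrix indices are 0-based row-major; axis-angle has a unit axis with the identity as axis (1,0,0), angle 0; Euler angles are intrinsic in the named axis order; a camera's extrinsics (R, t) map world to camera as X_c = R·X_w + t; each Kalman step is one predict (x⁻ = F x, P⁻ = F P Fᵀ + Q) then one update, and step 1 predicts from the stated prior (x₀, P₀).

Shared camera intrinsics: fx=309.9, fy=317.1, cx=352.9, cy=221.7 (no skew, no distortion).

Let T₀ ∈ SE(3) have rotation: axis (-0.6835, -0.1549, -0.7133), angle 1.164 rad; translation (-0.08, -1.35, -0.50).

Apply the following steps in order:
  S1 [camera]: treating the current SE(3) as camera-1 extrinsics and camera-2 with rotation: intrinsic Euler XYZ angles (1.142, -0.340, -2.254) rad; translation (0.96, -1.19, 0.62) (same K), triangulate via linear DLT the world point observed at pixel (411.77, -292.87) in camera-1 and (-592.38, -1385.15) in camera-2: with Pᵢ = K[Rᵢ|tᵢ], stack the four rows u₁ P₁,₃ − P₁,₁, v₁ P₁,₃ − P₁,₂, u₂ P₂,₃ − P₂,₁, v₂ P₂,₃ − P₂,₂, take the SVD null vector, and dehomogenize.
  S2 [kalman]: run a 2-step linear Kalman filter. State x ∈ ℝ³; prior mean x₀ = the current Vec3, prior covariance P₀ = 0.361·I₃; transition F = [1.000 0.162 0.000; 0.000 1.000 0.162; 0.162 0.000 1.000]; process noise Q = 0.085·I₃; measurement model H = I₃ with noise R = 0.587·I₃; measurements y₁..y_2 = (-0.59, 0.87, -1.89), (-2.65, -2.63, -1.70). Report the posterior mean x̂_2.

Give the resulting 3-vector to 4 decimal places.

after S1 (triangulate): (1.4174, -1.0578, 0.7983)
after S2 (kf_track): (-0.8968, -1.3585, -0.9444)

result = (-0.8968, -1.3585, -0.9444)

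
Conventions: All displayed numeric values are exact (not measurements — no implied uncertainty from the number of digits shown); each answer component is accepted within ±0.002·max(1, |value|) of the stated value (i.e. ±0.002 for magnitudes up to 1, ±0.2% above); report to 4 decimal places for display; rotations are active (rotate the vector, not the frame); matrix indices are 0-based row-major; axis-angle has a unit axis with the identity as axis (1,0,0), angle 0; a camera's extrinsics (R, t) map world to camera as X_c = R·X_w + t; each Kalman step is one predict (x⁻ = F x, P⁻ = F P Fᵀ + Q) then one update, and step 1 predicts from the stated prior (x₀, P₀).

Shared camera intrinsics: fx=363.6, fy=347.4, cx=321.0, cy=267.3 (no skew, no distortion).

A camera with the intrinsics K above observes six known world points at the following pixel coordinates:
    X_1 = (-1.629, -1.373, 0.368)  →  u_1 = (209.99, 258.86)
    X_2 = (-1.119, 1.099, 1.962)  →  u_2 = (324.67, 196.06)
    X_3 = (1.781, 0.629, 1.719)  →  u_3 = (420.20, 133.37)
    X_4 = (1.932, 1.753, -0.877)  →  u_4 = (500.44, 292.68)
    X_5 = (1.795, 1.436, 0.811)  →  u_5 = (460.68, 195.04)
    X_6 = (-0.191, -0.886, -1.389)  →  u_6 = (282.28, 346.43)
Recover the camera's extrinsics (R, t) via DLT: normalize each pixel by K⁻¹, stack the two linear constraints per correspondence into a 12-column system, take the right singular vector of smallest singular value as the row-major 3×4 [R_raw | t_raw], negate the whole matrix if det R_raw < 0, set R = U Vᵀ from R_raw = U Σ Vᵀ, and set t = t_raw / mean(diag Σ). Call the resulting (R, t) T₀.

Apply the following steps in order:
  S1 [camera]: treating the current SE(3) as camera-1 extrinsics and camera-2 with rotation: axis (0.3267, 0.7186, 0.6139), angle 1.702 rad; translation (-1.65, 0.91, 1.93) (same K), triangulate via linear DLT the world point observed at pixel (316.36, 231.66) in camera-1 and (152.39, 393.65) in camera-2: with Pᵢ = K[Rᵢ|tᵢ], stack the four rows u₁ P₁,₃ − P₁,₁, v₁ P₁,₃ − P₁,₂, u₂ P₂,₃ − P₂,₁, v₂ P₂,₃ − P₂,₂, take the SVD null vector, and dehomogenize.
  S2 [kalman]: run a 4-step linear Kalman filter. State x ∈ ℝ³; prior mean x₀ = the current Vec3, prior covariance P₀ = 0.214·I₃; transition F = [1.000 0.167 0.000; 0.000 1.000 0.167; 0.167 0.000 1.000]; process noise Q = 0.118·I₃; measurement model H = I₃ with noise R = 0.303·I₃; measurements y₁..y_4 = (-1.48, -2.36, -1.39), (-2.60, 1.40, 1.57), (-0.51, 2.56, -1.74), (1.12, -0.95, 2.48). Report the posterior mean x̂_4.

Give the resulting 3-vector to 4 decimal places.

source (pnp_recover): camera pose = R=[0.6146 0.7828 -0.0972; -0.2382 0.0666 -0.9689; -0.7520 0.6187 0.2274], t=(0.0999, -0.1000, 6.1284)
after S1 (triangulate): (-0.2454, 0.0397, 0.6465)
after S2 (kf_track): (0.0568, 0.3194, 0.7145)

result = (0.0568, 0.3194, 0.7145)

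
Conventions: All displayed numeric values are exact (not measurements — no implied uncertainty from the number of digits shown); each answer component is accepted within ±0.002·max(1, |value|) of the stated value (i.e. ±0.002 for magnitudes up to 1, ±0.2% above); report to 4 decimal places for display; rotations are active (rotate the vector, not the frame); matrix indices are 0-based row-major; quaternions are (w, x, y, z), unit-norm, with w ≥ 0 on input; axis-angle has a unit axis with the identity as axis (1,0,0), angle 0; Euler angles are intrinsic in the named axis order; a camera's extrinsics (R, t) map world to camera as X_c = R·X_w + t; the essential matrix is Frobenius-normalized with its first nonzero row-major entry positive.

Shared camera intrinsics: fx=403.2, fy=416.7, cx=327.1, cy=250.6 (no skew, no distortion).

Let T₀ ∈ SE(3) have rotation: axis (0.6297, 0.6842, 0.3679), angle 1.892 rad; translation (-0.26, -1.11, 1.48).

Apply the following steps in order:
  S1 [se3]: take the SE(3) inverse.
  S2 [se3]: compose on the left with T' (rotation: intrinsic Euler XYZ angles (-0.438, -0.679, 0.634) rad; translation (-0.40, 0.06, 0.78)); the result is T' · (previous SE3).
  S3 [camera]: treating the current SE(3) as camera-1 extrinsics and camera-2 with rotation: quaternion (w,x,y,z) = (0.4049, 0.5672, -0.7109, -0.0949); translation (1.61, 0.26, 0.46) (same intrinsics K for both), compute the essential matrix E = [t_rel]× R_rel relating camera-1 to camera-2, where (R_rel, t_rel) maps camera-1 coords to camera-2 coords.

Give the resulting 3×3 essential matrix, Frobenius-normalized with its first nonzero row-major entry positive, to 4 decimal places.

matrix = [0.5882 -0.1524 -0.1285; -0.1280 0.2527 -0.6412; 0.3044 -0.0457 -0.1677]

after S1 (invert_se3): R=[0.2060 0.9159 -0.3444; 0.2178 0.3002 0.9287; 0.9540 -0.2663 -0.1376], t=(1.5800, -0.9846, 0.1561)
after S2 (compose_se3): R=[-0.5704 0.6031 -0.5576; 0.5941 0.7717 0.2270; 0.5672 -0.2018 -0.7985], t=(0.9464, 0.7352, 1.8852)
after S3 (essential): [0.5882 -0.1524 -0.1285; -0.1280 0.2527 -0.6412; 0.3044 -0.0457 -0.1677]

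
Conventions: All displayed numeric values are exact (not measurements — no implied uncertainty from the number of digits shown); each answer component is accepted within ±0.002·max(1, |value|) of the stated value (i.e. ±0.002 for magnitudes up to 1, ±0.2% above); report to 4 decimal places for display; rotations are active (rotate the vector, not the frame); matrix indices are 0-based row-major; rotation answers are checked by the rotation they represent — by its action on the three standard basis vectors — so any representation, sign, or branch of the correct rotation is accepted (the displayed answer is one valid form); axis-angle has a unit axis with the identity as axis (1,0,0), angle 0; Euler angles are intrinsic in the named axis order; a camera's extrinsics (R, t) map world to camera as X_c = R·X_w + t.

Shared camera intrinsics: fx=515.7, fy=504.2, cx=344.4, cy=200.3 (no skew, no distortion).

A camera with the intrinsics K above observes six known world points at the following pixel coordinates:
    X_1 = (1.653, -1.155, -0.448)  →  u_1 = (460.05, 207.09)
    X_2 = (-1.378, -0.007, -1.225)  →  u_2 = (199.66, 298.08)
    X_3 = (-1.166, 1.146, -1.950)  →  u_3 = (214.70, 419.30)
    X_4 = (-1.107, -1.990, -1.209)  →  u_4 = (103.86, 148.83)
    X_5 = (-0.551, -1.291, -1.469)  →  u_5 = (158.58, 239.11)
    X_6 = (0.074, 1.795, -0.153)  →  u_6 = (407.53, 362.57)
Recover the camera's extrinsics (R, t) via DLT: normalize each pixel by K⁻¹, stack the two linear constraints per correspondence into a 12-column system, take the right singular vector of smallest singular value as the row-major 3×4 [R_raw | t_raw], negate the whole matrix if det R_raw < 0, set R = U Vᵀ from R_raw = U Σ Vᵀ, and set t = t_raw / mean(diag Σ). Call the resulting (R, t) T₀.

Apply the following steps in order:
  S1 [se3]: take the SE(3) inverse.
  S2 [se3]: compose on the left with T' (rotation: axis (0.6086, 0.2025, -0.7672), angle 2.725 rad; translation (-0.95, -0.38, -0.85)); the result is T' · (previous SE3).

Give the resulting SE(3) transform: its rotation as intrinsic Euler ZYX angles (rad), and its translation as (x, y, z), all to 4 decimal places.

rotation (euler_zyx) = (-2.1523, 0.6810, -0.3704), translation = (-1.2055, 3.5585, -4.4679)

source (pnp_recover): camera pose = R=[0.7504 0.3418 0.5658; 0.1127 0.7772 -0.6190; -0.6513 0.5283 0.5447], t=(0.1701, 0.4799, 5.3299)
after S1 (invert_se3): R=[0.7504 0.1127 -0.6513; 0.3418 0.7772 0.5283; 0.5658 -0.6190 0.5447], t=(3.2896, -3.2470, -2.7023)
after S2 (compose_se3): R=[-0.4267 0.9042 -0.0199; -0.6492 -0.3216 -0.6893; -0.6296 -0.2813 0.7242], t=(-1.2055, 3.5585, -4.4679)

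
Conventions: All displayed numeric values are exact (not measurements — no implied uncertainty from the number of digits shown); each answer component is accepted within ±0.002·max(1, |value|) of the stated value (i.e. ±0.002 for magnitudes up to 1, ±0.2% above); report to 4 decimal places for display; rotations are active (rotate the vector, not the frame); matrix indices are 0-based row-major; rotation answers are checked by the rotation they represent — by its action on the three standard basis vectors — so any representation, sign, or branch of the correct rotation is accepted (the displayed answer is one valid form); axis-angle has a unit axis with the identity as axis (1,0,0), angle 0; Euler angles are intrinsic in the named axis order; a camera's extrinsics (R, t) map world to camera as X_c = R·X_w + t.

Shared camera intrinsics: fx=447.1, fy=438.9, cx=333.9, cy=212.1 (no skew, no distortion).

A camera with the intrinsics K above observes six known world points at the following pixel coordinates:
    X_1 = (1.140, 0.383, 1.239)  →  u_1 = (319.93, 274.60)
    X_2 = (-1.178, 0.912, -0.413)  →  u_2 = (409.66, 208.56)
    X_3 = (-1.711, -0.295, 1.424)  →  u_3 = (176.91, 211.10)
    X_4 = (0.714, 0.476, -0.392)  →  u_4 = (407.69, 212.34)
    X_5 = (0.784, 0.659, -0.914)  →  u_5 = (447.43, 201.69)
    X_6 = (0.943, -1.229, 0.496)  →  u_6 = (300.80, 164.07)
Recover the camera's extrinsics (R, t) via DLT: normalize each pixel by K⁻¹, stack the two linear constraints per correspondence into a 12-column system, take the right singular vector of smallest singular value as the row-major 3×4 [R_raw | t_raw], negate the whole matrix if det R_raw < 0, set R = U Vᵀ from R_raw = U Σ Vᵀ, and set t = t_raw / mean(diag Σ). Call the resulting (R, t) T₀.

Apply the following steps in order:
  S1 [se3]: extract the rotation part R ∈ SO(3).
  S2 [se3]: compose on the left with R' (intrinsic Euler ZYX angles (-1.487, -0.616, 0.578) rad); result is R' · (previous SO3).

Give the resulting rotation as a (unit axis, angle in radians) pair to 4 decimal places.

rotation (axis_angle) = ((-0.5190, -0.5704, -0.6366), 2.6415)

source (pnp_recover): camera pose = R=[0.2873 0.5259 -0.8006; 0.1945 0.7864 0.5864; 0.9379 -0.3241 0.1237], t=(0.2501, -0.2800, 5.7106)
after S1 (rot_of_se3): [0.2873 0.5259 -0.8006; 0.1945 0.7864 0.5864; 0.9379 -0.3241 0.1237]
after S2 (compose_so3): [-0.3718 0.8611 0.3469; 0.2505 -0.2667 0.9306; 0.8939 0.4329 -0.1165]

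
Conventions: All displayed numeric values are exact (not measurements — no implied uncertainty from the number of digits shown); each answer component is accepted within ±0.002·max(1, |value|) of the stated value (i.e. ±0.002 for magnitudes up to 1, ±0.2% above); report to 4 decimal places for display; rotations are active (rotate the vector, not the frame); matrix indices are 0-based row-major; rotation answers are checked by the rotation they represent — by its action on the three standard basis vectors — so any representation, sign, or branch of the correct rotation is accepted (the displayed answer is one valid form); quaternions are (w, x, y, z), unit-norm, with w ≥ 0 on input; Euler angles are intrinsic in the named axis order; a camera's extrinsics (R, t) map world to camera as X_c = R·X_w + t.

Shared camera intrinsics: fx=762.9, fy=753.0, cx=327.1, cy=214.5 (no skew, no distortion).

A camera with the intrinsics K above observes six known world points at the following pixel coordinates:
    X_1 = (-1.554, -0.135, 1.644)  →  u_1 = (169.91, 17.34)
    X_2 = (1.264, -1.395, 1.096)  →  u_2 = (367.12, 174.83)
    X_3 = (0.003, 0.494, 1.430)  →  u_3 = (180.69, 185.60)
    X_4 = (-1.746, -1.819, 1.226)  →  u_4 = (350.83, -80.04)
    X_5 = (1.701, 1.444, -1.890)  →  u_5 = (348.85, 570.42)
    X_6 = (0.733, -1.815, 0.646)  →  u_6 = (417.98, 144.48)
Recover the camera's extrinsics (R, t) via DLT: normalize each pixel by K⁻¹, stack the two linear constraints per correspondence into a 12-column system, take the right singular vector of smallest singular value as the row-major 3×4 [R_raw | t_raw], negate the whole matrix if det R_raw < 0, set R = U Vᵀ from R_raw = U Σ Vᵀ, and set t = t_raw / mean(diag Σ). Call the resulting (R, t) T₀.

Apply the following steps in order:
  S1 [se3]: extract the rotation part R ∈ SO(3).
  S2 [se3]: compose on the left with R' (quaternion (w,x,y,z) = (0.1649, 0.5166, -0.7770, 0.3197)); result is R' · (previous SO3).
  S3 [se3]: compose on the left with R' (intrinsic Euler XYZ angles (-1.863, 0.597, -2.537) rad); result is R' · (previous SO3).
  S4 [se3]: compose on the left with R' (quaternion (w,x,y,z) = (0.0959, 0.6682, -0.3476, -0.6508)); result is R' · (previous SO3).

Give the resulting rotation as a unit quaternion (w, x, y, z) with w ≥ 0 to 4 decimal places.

source (pnp_recover): camera pose = R=[0.1660 -0.7688 -0.6176; 0.5825 0.5818 -0.5676; 0.7957 -0.2655 0.5444], t=(-0.1500, 0.2400, 6.7104)
after S1 (rot_of_se3): [0.1660 -0.7688 -0.6176; 0.5825 0.5818 -0.5676; 0.7957 -0.2655 0.5444]
after S2 (compose_so3): [-0.5385 -0.2315 0.8102; -0.4941 0.8656 -0.0811; -0.6825 -0.4440 -0.5805]
after S3 (compose_so3): [-0.2496 0.3148 -0.9158; -0.8331 -0.5518 0.0374; -0.4936 0.7723 0.4000]
after S4 (compose_so3): [0.7673 -0.5636 -0.3060; 0.6035 0.4732 0.6417; -0.2169 -0.6771 0.7032]

rotation (quat) = (0.8579, -0.3843, -0.0260, 0.3401)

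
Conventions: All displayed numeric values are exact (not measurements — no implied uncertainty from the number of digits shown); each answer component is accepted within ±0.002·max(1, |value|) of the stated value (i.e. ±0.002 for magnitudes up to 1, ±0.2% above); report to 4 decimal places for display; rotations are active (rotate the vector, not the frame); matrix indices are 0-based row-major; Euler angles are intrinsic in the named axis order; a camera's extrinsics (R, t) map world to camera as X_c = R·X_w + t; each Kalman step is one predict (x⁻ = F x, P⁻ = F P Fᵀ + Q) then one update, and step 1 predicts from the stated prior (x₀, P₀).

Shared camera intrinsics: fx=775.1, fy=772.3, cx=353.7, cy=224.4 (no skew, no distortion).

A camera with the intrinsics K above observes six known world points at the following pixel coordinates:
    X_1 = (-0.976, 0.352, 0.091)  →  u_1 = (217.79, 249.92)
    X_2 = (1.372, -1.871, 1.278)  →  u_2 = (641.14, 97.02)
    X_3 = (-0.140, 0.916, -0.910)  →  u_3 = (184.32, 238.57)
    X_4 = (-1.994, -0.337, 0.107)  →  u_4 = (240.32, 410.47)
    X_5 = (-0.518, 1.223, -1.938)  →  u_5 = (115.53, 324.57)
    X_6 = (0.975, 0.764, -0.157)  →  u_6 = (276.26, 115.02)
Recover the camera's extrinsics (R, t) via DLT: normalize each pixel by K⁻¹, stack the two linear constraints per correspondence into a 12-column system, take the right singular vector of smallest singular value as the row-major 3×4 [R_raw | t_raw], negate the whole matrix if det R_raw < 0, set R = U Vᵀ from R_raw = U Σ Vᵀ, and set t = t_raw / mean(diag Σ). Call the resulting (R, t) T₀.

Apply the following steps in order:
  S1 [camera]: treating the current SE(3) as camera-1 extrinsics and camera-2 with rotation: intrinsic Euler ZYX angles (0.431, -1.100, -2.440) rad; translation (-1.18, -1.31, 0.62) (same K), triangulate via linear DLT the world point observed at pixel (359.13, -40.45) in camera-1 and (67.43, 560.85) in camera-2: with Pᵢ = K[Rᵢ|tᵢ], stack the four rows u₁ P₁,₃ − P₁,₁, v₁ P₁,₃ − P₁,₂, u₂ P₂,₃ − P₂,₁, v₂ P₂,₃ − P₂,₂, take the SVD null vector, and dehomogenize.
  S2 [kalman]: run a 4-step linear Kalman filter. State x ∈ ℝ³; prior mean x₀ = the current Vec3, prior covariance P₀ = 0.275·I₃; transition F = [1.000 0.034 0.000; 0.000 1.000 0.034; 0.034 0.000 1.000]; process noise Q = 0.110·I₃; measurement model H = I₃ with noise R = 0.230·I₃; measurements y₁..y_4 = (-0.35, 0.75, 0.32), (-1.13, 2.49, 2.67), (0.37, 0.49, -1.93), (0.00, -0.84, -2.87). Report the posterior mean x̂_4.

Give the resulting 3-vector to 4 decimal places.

source (pnp_recover): camera pose = R=[0.3431 -0.8909 0.2976; -0.5759 -0.4498 -0.6827; 0.7421 0.0628 -0.6674], t=(-0.2900, -0.1700, 5.9606)
after S1 (triangulate): (0.3983, 0.3695, 1.7419)
after S2 (kf_track): (-0.0664, 0.1064, -1.4706)

result = (-0.0664, 0.1064, -1.4706)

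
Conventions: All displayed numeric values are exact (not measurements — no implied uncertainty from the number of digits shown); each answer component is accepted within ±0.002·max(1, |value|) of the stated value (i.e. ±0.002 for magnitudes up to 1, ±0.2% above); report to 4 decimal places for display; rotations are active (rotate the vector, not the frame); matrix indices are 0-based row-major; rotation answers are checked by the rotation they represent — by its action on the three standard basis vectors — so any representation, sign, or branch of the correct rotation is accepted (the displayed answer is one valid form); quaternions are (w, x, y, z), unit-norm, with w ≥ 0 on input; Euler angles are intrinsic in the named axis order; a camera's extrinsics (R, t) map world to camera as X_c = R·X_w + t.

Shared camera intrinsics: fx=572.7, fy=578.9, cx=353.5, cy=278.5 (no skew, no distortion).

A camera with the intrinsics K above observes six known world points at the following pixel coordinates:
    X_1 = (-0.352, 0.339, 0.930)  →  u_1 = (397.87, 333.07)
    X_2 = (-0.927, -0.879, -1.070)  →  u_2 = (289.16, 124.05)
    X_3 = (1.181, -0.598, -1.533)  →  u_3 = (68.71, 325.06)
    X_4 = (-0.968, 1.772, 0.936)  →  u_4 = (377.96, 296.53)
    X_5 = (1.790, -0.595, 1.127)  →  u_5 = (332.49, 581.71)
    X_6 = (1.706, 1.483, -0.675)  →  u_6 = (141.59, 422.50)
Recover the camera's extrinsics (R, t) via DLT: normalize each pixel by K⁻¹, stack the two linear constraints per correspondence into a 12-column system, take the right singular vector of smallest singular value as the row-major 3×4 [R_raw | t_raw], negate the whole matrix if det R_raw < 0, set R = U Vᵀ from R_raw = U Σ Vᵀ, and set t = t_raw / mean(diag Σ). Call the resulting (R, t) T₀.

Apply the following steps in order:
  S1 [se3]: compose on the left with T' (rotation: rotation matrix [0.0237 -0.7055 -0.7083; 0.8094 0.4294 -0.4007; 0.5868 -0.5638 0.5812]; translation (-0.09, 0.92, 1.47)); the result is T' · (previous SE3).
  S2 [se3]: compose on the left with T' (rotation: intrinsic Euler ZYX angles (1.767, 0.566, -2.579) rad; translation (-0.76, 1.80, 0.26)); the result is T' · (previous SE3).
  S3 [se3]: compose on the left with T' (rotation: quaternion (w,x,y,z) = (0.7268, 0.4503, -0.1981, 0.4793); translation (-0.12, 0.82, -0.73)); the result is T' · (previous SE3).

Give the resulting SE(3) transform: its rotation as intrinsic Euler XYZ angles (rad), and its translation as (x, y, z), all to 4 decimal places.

rotation (euler_xyz) = (-1.5043, 1.0334, -1.1418), translation = (1.6296, -1.3288, -4.6115)

source (pnp_recover): camera pose = R=[-0.4970 -0.3130 0.8093; 0.8224 0.1276 0.5544; -0.2768 0.9411 0.1940], t=(-0.3700, 0.2800, 5.2300)
after S1 (compose_se3): R=[-0.3959 -0.7640 -0.5094; 0.0618 -0.5756 0.8154; -0.9162 0.2913 0.2752], t=(-4.0007, -1.3547, 4.1347)
after S2 (compose_se3): R=[0.5182 -0.5106 0.6861; 0.1680 -0.7259 -0.6670; 0.8386 0.4609 -0.2904], t=(-3.0986, -3.6248, 0.0633)
after S3 (compose_se3): R=[0.2129 0.4655 0.8590; -0.4169 -0.7518 0.5108; 0.8836 -0.4669 0.0340], t=(1.6296, -1.3288, -4.6115)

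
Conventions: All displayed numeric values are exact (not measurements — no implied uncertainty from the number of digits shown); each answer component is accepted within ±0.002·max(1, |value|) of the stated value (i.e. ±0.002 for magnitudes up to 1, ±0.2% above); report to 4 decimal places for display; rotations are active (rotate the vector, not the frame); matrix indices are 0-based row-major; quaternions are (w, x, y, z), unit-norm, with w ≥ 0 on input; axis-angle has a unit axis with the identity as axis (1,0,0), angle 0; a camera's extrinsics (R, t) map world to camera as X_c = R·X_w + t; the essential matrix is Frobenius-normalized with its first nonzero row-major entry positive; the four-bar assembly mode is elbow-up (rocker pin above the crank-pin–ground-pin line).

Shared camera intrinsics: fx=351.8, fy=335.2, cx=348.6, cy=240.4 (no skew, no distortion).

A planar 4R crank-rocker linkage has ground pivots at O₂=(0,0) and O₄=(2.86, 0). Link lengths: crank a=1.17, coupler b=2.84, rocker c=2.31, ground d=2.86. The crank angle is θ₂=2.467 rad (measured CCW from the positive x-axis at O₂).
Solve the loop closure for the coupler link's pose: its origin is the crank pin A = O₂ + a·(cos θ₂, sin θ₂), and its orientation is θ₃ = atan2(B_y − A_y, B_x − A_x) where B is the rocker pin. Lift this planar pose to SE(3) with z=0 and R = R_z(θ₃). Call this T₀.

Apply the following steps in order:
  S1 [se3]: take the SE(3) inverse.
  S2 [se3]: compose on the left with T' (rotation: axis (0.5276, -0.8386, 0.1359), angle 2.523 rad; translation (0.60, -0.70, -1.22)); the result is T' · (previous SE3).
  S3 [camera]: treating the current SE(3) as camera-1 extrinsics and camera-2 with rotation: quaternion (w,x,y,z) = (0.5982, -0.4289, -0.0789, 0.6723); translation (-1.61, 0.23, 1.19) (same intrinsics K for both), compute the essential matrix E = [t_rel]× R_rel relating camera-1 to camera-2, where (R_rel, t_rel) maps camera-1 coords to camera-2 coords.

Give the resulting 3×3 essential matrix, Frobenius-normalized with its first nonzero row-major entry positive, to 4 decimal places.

source (fourbar_fk): coupler pose = R=[0.9007 -0.4343 0.0000; 0.4343 0.9007 0.0000; 0.0000 0.0000 1.0000], t=(-0.9137, 0.7308, 0.0000)
after S1 (invert_se3): R=[0.9007 0.4343 0.0000; -0.4343 0.9007 0.0000; 0.0000 0.0000 1.0000], t=(0.5056, -1.0551, 0.0000)
after S2 (compose_se3): R=[0.1040 -0.9286 -0.3561; -0.8526 0.1011 -0.5127; 0.5121 0.3569 -0.7812], t=(1.3737, -1.5529, -1.0129)
after S3 (essential): [0.1126 0.0486 -0.3768; -0.1435 -0.0107 0.5689; -0.2515 -0.6520 -0.1015]

matrix = [0.1126 0.0486 -0.3768; -0.1435 -0.0107 0.5689; -0.2515 -0.6520 -0.1015]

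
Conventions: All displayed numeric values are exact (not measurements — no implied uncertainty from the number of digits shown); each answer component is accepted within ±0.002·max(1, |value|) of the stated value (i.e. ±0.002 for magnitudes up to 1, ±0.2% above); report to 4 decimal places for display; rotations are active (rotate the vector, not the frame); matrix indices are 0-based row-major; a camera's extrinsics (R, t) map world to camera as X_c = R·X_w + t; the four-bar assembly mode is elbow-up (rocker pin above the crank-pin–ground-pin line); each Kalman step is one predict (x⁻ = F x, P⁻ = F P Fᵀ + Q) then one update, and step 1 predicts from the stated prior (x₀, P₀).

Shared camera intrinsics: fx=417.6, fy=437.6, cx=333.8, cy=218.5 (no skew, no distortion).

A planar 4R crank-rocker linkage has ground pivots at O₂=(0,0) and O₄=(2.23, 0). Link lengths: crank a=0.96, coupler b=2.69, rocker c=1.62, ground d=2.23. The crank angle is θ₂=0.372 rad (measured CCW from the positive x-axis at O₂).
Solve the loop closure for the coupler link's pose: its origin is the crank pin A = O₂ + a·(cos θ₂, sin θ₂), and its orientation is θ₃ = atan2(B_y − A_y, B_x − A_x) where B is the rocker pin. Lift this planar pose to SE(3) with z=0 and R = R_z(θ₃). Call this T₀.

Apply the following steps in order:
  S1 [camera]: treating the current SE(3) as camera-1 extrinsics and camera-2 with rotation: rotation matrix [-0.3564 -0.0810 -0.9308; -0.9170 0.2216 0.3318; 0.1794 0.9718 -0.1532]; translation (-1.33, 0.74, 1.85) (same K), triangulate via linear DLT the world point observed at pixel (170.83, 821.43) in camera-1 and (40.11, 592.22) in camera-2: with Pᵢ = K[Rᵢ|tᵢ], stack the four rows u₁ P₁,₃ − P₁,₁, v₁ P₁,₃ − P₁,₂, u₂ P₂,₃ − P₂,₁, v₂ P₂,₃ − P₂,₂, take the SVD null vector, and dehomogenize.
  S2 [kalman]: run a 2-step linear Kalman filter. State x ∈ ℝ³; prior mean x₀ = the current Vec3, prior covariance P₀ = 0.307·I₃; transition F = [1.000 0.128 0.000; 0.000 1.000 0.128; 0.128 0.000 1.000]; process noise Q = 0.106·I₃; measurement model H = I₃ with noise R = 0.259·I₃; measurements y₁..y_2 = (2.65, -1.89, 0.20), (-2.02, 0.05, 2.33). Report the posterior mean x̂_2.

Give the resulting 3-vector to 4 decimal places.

source (fourbar_fk): coupler pose = R=[0.9702 -0.2421 0.0000; 0.2421 0.9702 0.0000; 0.0000 0.0000 1.0000], t=(0.8943, 0.3489, 0.0000)
after S1 (triangulate): (-0.9839, 0.8854, 0.7039)
after S2 (kf_track): (-0.4062, -0.3386, 1.3790)

result = (-0.4062, -0.3386, 1.3790)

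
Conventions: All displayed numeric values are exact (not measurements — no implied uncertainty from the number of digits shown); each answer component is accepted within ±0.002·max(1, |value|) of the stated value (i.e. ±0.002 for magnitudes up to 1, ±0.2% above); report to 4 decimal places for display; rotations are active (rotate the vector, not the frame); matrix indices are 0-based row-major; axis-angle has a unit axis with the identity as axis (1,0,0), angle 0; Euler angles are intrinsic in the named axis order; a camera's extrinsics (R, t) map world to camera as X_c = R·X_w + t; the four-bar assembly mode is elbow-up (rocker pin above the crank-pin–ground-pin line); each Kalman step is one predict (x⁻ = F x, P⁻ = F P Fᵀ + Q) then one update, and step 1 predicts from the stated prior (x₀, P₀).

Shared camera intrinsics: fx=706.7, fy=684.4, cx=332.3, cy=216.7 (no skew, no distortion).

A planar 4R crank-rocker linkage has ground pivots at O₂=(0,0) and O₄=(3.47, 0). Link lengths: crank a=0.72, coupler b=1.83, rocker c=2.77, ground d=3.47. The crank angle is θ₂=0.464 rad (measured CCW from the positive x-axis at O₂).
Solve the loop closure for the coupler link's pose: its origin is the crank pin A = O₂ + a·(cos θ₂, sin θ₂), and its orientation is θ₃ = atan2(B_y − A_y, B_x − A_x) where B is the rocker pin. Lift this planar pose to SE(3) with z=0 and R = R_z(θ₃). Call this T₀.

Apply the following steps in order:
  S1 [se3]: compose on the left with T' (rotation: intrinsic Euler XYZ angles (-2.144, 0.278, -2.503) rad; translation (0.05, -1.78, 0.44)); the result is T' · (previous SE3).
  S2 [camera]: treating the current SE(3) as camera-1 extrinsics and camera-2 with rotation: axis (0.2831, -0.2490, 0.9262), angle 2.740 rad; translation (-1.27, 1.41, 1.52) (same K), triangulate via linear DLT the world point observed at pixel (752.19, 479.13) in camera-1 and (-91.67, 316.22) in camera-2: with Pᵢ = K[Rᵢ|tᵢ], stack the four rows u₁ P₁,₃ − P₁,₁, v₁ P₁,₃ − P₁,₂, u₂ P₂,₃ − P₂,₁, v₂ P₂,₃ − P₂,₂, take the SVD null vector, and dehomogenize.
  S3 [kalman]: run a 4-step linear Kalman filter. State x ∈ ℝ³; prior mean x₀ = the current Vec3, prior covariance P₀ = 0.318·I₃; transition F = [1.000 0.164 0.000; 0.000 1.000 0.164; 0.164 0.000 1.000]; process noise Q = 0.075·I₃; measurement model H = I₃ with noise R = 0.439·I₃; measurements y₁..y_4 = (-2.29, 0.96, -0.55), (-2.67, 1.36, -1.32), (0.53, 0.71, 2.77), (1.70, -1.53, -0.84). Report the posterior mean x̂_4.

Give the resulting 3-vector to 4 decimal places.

source (fourbar_fk): coupler pose = R=[0.4651 -0.8853 0.0000; 0.8853 0.4651 0.0000; 0.0000 0.0000 1.0000], t=(0.6439, 0.3222, 0.0000)
after S1 (compose_se3): R=[0.1483 0.9501 0.2744; 0.5003 -0.3115 0.8079; 0.8531 0.0175 -0.5215], t=(-0.2624, -1.3566, 0.9315)
after S2 (triangulate): (1.5721, 0.4838, 1.5830)
after S3 (kf_track): (0.2920, 0.1749, 0.1413)

result = (0.2920, 0.1749, 0.1413)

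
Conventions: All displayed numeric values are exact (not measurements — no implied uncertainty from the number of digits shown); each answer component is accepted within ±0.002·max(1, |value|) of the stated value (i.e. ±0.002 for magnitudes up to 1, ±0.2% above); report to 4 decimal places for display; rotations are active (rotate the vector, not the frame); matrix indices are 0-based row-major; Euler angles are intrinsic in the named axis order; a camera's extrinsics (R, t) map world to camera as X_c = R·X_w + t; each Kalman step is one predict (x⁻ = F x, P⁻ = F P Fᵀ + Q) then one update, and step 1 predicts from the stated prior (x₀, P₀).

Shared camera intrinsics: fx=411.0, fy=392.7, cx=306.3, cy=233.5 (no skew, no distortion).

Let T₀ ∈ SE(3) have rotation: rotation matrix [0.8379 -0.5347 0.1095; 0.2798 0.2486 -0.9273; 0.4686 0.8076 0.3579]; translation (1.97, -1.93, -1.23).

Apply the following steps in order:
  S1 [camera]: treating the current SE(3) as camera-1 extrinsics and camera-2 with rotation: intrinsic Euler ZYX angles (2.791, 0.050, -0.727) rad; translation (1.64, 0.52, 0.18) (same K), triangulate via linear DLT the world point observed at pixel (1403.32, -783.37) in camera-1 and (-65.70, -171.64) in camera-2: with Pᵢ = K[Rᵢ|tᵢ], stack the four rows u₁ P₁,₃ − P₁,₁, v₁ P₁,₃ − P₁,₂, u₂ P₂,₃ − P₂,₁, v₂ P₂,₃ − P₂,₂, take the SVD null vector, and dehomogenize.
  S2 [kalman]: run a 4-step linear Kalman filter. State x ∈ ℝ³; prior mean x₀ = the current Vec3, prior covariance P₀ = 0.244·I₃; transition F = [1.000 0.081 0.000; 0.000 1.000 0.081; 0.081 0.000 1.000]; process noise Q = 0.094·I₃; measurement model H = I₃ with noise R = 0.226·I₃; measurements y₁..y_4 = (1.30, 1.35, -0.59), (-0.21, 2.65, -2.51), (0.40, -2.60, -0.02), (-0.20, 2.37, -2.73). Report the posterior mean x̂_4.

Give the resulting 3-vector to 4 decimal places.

after S1 (triangulate): (1.7288, 1.0831, 1.9214)
after S2 (kf_track): (0.1936, 0.9012, -1.5368)

result = (0.1936, 0.9012, -1.5368)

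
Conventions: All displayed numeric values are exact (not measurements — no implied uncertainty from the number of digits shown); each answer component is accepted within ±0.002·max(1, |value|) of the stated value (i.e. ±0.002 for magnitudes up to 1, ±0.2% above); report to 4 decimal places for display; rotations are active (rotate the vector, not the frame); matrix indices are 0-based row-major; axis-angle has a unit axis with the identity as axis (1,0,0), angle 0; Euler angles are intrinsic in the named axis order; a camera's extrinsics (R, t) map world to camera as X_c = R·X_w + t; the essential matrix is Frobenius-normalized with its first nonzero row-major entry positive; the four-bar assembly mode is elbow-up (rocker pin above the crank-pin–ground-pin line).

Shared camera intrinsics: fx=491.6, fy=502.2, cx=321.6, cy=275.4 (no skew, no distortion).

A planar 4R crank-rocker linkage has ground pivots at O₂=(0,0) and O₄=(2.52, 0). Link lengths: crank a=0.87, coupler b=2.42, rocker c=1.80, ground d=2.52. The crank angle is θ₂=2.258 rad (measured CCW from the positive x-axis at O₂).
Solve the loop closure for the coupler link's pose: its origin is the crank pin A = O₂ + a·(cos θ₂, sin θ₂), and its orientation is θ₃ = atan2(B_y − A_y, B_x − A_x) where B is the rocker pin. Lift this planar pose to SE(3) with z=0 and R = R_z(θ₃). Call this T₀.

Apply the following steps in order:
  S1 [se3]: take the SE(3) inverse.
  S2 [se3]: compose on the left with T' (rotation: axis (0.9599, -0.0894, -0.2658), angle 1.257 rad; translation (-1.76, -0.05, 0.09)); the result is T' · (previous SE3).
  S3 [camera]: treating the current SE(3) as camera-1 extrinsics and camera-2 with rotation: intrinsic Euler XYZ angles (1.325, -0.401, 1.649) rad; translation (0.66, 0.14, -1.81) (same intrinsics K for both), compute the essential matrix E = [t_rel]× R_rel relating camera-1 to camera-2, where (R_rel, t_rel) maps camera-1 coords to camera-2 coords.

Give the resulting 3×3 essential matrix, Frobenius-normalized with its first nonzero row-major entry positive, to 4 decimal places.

source (fourbar_fk): coupler pose = R=[0.9245 -0.3811 0.0000; 0.3811 0.9245 0.0000; 0.0000 0.0000 1.0000], t=(-0.5519, 0.6725, 0.0000)
after S1 (invert_se3): R=[0.9245 0.3811 0.0000; -0.3811 0.9245 0.0000; 0.0000 0.0000 1.0000], t=(0.2539, -0.8321, 0.0000)
after S2 (compose_se3): R=[0.8005 0.5393 -0.2614; -0.4083 0.1715 -0.8966; -0.4387 0.8245 0.3575], t=(-1.6809, -0.3907, -0.7066)
after S3 (essential): [0.6012 0.0471 -0.3011; 0.3420 -0.2364 0.3001; 0.0816 -0.2686 0.4517]

matrix = [0.6012 0.0471 -0.3011; 0.3420 -0.2364 0.3001; 0.0816 -0.2686 0.4517]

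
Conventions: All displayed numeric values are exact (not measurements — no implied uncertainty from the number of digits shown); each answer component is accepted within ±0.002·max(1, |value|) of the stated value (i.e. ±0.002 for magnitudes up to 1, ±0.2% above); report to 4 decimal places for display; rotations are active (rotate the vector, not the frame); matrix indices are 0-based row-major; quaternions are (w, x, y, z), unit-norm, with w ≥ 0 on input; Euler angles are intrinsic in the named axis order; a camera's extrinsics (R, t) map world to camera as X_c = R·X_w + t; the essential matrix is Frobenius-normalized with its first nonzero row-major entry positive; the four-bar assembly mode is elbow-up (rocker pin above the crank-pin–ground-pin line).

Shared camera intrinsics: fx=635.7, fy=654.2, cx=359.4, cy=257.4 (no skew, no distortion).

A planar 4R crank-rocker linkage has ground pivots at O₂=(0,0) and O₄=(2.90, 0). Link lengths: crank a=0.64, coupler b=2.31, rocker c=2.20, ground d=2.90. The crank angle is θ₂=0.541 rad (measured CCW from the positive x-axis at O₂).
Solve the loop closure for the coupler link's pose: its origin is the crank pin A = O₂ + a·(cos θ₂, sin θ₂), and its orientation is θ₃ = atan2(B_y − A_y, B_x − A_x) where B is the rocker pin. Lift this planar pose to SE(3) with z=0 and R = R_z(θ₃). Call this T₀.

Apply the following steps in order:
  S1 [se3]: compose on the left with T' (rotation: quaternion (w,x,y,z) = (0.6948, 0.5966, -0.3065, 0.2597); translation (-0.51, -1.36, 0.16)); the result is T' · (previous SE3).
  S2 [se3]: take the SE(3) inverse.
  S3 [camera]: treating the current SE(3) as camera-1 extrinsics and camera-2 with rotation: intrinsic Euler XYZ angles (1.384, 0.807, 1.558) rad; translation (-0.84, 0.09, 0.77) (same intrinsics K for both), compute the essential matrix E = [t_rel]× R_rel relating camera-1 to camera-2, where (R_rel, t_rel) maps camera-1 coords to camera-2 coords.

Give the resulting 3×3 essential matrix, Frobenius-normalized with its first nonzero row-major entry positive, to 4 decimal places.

matrix = [0.2261 -0.2923 -0.2505; 0.1388 0.4894 0.3367; -0.6492 -0.0550 0.0635]

source (fourbar_fk): coupler pose = R=[0.6688 -0.7434 0.0000; 0.7434 0.6688 0.0000; 0.0000 0.0000 1.0000], t=(0.5486, 0.3296, 0.0000)
after S1 (compose_se3): R=[-0.0872 -0.9894 -0.1160; 0.1107 0.1061 -0.9882; 0.9900 -0.0990 0.1003], t=(-0.3779, -1.3121, 0.7844)
after S2 (invert_se3): R=[-0.0872 0.1107 0.9900; -0.9894 0.1061 -0.0990; -0.1160 -0.9882 0.1003], t=(-0.6642, -0.1570, -1.4191)
after S3 (essential): [0.2261 -0.2923 -0.2505; 0.1388 0.4894 0.3367; -0.6492 -0.0550 0.0635]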